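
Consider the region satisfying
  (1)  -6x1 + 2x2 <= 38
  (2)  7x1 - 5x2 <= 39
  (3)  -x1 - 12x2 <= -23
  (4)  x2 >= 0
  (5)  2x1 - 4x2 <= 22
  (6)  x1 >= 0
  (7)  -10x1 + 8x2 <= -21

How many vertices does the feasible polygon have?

Intersecting each pair of boundary lines and keeping only the points that satisfy every inequality leaves:
  (583/89, 122/89)
  (69/2, 81/2)
  (109/32, 209/128)

3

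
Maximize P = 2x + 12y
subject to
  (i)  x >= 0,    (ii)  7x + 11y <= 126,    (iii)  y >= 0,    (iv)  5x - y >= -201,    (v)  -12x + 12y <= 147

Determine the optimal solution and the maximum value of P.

Extreme points and P = 2x + 12y:
  (0, 126/11) → P = 1512/11
  (0, 0) → P = 0
  (18, 0) → P = 36

The optimum lies where x = 0 and 7x + 11y = 126.
Solving simultaneously gives x = 0, y = 126/11.

x = 0, y = 126/11, maximum P = 1512/11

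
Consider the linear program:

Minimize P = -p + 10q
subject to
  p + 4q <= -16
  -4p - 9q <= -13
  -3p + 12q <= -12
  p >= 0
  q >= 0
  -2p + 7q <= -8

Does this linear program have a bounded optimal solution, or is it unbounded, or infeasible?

infeasible

The boundaries p + 4q = -16 and -4p - 9q = -13 meet at (28, -11), but that point violates q ≥ 0. Every candidate vertex is excluded by some other constraint, so the feasible region is empty.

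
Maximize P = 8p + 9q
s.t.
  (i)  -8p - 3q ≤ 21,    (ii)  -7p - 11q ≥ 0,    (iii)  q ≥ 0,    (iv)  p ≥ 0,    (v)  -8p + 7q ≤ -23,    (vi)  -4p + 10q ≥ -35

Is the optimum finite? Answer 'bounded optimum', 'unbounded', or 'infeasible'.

The boundaries -7p - 11q = 0 and q = 0 meet at (0, 0), but that point violates -8p + 7q ≤ -23. Every candidate vertex is excluded by some other constraint, so the feasible region is empty.

infeasible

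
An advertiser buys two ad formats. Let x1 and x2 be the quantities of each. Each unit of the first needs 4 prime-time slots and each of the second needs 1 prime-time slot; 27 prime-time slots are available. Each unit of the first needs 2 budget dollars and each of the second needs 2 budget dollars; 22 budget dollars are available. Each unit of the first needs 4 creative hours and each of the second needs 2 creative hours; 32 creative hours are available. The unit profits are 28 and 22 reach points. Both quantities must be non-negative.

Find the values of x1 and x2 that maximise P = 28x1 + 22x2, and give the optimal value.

Vertices and P = 28x1 + 22x2:
  (0, 0) → P = 0
  (0, 11) → P = 242
  (27/4, 0) → P = 189
  (11/2, 5) → P = 264
  (5, 6) → P = 272

x1 = 5, x2 = 6, maximum P = 272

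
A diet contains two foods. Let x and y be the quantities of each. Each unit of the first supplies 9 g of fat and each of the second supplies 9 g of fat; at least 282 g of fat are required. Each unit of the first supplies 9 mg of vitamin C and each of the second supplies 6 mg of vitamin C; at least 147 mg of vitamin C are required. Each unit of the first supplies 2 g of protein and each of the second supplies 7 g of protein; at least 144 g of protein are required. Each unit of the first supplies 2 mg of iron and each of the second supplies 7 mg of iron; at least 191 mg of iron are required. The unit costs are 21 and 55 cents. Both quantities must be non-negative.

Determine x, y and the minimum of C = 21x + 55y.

Corner points and C = 21x + 55y:
  (0, 94/3) → C = 5170/3
  (191/2, 0) → C = 4011/2
  (17/3, 77/3) → C = 4592/3
The feasible region is unbounded (it extends along (0, 1), (1, 0)), but C strictly increases along every unbounded feasible direction, so there is no improving ray and the minimum is attained at a vertex.

The optimum lies where 9x + 9y = 282 and 2x + 7y = 191.
Solving simultaneously gives x = 17/3, y = 77/3.

x = 17/3, y = 77/3, minimum C = 4592/3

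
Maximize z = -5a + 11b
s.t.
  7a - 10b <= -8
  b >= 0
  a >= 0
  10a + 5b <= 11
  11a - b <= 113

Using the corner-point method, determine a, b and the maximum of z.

Vertices and z = -5a + 11b:
  (0, 4/5) → z = 44/5
  (14/27, 157/135) → z = 51/5
  (0, 11/5) → z = 121/5

a = 0, b = 11/5, maximum z = 121/5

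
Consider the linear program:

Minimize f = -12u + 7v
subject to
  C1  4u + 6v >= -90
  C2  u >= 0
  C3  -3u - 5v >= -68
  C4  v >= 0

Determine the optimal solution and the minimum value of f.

Feasible corners and f = -12u + 7v:
  (0, 68/5) → f = 476/5
  (0, 0) → f = 0
  (68/3, 0) → f = -272

u = 68/3, v = 0, minimum f = -272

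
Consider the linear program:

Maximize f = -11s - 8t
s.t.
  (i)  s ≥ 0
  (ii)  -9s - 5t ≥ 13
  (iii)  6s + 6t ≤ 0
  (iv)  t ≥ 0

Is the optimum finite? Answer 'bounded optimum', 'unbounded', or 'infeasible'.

infeasible

The boundaries s = 0 and -9s - 5t = 13 meet at (0, -13/5), but that point violates t ≥ 0. Every candidate vertex is excluded by some other constraint, so the feasible region is empty.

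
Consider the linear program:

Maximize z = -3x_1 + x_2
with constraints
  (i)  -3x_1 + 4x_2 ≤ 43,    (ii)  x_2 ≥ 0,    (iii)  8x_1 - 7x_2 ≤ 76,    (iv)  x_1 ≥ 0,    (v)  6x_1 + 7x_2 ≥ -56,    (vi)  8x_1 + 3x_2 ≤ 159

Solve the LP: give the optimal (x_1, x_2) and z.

Corner points and z = -3x_1 + x_2:
  (0, 43/4) → z = 43/4
  (507/41, 821/41) → z = -700/41
  (19/2, 0) → z = -57/2
  (0, 0) → z = 0
  (1341/80, 83/10) → z = -3359/80

The binding constraints are -3x_1 + 4x_2 = 43 and x_1 = 0.
Solving simultaneously gives x_1 = 0, x_2 = 43/4.

x_1 = 0, x_2 = 43/4, maximum z = 43/4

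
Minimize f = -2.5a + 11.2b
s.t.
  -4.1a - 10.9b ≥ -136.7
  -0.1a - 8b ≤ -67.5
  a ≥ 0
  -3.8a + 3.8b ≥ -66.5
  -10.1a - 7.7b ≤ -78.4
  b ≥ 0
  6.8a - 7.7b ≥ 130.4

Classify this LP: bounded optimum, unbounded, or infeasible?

The boundaries -4.1a - 10.9b = -136.7 and -0.1a - 8b = -67.5 meet at (35785/3171, 26308/3171), but that point violates 6.8a - 7.7b ≥ 130.4. Every candidate vertex is excluded by some other constraint, so the feasible region is empty.

infeasible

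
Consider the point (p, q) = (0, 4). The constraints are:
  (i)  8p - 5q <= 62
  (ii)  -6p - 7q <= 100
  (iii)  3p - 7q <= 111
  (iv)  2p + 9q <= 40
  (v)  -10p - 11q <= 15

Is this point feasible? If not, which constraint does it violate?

feasible

(i): -20 ≤ 62 ✓
(ii): -28 ≤ 100 ✓
(iii): -28 ≤ 111 ✓
(iv): 36 ≤ 40 ✓
(v): -44 ≤ 15 ✓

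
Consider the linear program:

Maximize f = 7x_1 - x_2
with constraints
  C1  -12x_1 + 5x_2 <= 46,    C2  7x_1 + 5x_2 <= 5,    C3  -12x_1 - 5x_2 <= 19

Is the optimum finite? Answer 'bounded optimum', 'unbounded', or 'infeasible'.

From the feasible point (-41/19, 382/95), moving in the direction (5, -12) keeps every constraint satisfied while f increases without bound.

unbounded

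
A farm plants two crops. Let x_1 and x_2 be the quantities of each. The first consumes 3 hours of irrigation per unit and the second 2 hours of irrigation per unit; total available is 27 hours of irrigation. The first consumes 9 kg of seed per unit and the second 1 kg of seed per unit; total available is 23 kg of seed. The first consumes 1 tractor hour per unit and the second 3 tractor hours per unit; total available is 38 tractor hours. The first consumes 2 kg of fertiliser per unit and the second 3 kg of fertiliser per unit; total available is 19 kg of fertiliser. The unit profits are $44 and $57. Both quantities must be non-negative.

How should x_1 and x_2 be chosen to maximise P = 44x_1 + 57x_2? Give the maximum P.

x_1 = 2, x_2 = 5, maximum P = 373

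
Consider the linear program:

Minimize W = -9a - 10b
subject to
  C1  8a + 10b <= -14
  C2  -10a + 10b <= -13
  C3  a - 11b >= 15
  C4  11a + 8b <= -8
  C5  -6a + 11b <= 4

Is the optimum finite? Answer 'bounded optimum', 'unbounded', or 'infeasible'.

Feasible corners and W = -9a - 10b:
  (-2/49, -67/49) → W = 688/49
  (16/23, -45/23) → W = 306/23
  (-7/100, -137/100) → W = 1433/100
The feasible region has finitely many vertices and no improving ray; the minimum is 306/23 at (16/23, -45/23).

bounded optimum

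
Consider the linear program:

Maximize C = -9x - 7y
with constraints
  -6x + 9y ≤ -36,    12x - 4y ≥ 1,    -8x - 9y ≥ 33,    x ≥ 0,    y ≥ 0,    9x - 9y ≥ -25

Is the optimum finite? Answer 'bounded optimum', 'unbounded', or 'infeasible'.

The boundaries -6x + 9y = -36 and -8x - 9y = 33 meet at (3/14, -27/7), but that point violates y ≥ 0. Every candidate vertex is excluded by some other constraint, so the feasible region is empty.

infeasible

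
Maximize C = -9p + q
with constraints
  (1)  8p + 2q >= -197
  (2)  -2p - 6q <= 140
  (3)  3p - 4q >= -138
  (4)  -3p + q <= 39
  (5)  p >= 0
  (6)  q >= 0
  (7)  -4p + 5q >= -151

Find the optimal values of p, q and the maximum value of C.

Extreme points and C = -9p + q:
  (0, 69/2) → C = 69/2
  (1294, 1005) → C = -10641
  (0, 0) → C = 0
  (151/4, 0) → C = -1359/4

The optimum lies where 3p - 4q = -138 and p = 0.
Solving simultaneously gives p = 0, q = 69/2.

p = 0, q = 69/2, maximum C = 69/2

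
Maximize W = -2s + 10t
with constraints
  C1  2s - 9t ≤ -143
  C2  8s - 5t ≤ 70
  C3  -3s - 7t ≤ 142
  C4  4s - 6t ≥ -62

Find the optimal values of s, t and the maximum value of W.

Corner points and W = -2s + 10t:
  (1345/62, 642/31) → W = 5075/31
  (25/2, 56/3) → W = 485/3
  (365/14, 194/7) → W = 225

s = 365/14, t = 194/7, maximum W = 225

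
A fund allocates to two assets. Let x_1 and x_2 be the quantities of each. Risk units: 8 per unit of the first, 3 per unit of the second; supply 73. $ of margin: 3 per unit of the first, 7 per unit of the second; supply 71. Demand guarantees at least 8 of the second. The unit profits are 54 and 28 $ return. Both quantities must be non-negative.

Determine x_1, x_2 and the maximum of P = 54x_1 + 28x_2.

x_1 = 5, x_2 = 8, maximum P = 494

Feasible corners and P = 54x_1 + 28x_2:
  (0, 71/7) → P = 284
  (0, 8) → P = 224
  (5, 8) → P = 494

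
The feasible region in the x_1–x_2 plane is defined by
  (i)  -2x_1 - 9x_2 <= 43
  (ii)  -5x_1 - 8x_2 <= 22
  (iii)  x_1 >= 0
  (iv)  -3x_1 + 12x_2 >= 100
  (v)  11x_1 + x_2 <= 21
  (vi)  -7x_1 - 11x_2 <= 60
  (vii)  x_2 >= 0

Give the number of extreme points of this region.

3

Pairwise boundary intersections that survive every other constraint:
  (0, 25/3)
  (0, 21)
  (152/135, 1163/135)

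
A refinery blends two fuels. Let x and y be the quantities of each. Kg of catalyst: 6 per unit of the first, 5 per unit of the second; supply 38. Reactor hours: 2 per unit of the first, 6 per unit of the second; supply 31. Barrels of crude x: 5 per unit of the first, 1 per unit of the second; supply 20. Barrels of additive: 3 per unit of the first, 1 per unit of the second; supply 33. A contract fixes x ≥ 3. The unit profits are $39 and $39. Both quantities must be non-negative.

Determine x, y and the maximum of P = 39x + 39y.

Vertices and P = 39x + 39y:
  (4, 0) → P = 156
  (3, 0) → P = 117
  (62/19, 70/19) → P = 5148/19
  (3, 4) → P = 273

At the optimal vertex, 6x + 5y = 38 and x = 3.
Solving simultaneously gives x = 3, y = 4.

x = 3, y = 4, maximum P = 273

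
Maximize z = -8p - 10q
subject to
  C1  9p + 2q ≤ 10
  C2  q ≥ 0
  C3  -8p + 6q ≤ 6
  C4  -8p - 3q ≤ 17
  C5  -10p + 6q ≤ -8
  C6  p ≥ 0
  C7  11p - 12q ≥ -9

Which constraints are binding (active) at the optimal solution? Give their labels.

Extreme points and z = -8p - 10q:
  (10/9, 0) → z = -80/9
  (38/37, 14/37) → z = -12
  (4/5, 0) → z = -32/5

The maximum is at (4/5, 0). Substituting into each constraint, equality holds for C2 and C5; the remaining constraints have slack.

C2 and C5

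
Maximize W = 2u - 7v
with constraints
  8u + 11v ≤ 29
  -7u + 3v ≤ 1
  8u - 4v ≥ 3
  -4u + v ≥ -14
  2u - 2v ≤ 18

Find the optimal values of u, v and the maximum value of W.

Corner points and W = 2u - 7v:
  (149/120, 26/15) → W = -193/20
  (183/52, 1/13) → W = 13/2
  (-13/4, -29/4) → W = 177/4
  (-7, -16) → W = 98
  (5/3, -22/3) → W = 164/3

The binding constraints are -7u + 3v = 1 and 2u - 2v = 18.
Solving simultaneously gives u = -7, v = -16.

u = -7, v = -16, maximum W = 98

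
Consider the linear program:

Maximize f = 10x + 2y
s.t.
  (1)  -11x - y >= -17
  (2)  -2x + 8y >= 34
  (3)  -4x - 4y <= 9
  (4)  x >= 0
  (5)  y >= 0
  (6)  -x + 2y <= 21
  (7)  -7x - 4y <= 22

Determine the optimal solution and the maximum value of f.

x = 13/23, y = 248/23, maximum f = 626/23

Corner points and f = 10x + 2y:
  (17/15, 68/15) → f = 102/5
  (13/23, 248/23) → f = 626/23
  (0, 17/4) → f = 17/2
  (0, 21/2) → f = 21

The optimum lies where -11x - y = -17 and -x + 2y = 21.
Solving simultaneously gives x = 13/23, y = 248/23.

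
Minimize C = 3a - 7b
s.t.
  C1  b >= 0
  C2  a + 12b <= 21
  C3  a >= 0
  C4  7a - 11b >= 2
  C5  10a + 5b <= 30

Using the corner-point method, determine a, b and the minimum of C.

Feasible corners and C = 3a - 7b:
  (2/7, 0) → C = 6/7
  (3, 0) → C = 9
  (68/29, 38/29) → C = -62/29

At the optimal vertex, 7a - 11b = 2 and 10a + 5b = 30.
Solving simultaneously gives a = 68/29, b = 38/29.

a = 68/29, b = 38/29, minimum C = -62/29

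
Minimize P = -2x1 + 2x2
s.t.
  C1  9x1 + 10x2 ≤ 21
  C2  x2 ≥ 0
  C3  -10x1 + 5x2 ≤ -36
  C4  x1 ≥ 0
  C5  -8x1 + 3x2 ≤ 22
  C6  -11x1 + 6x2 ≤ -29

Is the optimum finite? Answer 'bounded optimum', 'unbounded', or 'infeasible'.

The boundaries 9x1 + 10x2 = 21 and -10x1 + 5x2 = -36 meet at (93/29, -114/145), but that point violates x2 ≥ 0. Every candidate vertex is excluded by some other constraint, so the feasible region is empty.

infeasible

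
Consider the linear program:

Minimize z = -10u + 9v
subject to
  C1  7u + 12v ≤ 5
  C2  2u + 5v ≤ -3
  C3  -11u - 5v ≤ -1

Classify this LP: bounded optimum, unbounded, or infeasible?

From the feasible point (61/11, -31/11), moving in the direction (5, -11) keeps every constraint satisfied while z decreases without bound.

unbounded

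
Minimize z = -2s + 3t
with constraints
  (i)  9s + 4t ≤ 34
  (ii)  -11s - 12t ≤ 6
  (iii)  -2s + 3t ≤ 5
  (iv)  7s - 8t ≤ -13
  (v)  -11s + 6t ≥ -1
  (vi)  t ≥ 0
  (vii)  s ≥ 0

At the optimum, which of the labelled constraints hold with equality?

Corner points and z = -2s + 3t:
  (1/5, 9/5) → z = 5
  (0, 5/3) → z = 5
  (0, 13/8) → z = 39/8

The minimum is at (0, 13/8). Substituting into each constraint, equality holds for (iv) and (vii); the remaining constraints have slack.

(iv) and (vii)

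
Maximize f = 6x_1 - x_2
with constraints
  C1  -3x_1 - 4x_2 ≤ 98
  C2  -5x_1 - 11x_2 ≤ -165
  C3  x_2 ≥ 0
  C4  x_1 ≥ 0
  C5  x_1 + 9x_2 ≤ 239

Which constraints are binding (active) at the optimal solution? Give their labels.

Vertices and f = 6x_1 - x_2:
  (33, 0) → f = 198
  (0, 15) → f = -15
  (239, 0) → f = 1434
  (0, 239/9) → f = -239/9

The maximum is at (239, 0). Substituting into each constraint, equality holds for C3 and C5; the remaining constraints have slack.

C3 and C5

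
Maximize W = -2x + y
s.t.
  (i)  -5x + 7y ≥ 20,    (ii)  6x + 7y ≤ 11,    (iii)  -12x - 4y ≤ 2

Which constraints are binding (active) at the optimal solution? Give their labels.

Corner points and W = -2x + y:
  (-9/11, 25/11) → W = 43/11
  (-47/52, 115/52) → W = 209/52
  (-29/30, 12/5) → W = 13/3

The maximum is at (-29/30, 12/5). Substituting into each constraint, equality holds for (ii) and (iii); the remaining constraints have slack.

(ii) and (iii)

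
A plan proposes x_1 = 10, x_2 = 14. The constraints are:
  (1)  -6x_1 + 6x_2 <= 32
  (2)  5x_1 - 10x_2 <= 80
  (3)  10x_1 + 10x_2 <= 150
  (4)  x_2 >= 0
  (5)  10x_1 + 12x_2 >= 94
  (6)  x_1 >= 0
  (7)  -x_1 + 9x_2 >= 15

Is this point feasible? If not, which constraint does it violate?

Constraint (3): 10x_1 + 10x_2 = 240, which is not ≤ 150. All other constraints are satisfied.

not feasible — violates (3)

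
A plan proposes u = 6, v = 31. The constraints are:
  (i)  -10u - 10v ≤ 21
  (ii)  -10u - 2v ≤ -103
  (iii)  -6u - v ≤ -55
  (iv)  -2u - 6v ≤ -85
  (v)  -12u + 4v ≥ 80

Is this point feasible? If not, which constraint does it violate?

not feasible — violates (v)

Constraint (v): -12u + 4v = 52, which is not ≥ 80. All other constraints are satisfied.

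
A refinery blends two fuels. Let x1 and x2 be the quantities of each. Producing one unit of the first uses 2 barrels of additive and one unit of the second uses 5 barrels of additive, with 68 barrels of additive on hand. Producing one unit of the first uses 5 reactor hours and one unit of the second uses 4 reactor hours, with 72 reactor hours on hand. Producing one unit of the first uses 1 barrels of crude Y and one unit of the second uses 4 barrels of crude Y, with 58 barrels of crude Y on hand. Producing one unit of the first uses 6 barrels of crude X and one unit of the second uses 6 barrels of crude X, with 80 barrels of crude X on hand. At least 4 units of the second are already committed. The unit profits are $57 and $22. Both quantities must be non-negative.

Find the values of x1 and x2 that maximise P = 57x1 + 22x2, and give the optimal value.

Extreme points and P = 57x1 + 22x2:
  (0, 40/3) → P = 880/3
  (0, 4) → P = 88
  (28/3, 4) → P = 620

x1 = 28/3, x2 = 4, maximum P = 620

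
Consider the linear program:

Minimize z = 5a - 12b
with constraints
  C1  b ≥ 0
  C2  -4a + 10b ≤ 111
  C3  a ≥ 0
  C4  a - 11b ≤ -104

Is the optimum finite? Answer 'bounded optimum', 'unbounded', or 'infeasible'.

bounded optimum

Corner points and z = 5a - 12b:
  (0, 111/10) → z = -666/5
  (0, 104/11) → z = -1248/11
The feasible region has finitely many vertices and no improving ray; the minimum is -666/5 at (0, 111/10).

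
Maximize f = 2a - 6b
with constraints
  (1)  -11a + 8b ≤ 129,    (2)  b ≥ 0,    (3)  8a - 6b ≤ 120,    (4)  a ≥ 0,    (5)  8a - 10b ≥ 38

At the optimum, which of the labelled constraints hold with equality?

Corner points and f = 2a - 6b:
  (15, 0) → f = 30
  (19/4, 0) → f = 19/2
  (243/8, 41/2) → f = -249/4

The maximum is at (15, 0). Substituting into each constraint, equality holds for (2) and (3); the remaining constraints have slack.

(2) and (3)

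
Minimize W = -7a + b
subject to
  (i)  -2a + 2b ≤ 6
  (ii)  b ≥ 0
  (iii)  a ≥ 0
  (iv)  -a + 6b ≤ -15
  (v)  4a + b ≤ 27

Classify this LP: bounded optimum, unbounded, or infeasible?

The boundaries -2a + 2b = 6 and a = 0 meet at (0, 3), but that point violates -a + 6b ≤ -15. Every candidate vertex is excluded by some other constraint, so the feasible region is empty.

infeasible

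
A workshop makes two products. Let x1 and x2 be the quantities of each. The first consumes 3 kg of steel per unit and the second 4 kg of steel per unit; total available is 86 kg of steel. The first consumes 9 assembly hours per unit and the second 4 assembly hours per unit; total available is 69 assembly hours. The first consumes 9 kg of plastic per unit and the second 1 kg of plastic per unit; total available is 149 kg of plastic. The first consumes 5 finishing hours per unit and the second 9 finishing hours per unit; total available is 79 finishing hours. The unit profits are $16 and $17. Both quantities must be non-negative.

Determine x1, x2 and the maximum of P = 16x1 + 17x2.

x1 = 5, x2 = 6, maximum P = 182

Feasible corners and P = 16x1 + 17x2:
  (0, 0) → P = 0
  (0, 79/9) → P = 1343/9
  (23/3, 0) → P = 368/3
  (5, 6) → P = 182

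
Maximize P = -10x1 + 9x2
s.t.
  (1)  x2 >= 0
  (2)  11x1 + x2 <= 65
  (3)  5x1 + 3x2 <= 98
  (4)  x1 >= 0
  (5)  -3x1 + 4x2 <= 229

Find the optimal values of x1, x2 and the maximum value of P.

Vertices and P = -10x1 + 9x2:
  (65/11, 0) → P = -650/11
  (0, 0) → P = 0
  (97/28, 753/28) → P = 5807/28
  (0, 98/3) → P = 294

At the optimal vertex, 5x1 + 3x2 = 98 and x1 = 0.
Solving simultaneously gives x1 = 0, x2 = 98/3.

x1 = 0, x2 = 98/3, maximum P = 294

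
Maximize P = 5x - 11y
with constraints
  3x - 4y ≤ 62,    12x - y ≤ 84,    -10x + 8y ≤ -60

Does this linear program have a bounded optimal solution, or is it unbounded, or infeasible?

Extreme points and P = 5x - 11y:
  (274/45, -164/15) → P = 6782/45
  (-16, -55/2) → P = 445/2
  (306/43, 60/43) → P = 870/43
The feasible region has finitely many vertices and no improving ray; the maximum is 445/2 at (-16, -55/2).

bounded optimum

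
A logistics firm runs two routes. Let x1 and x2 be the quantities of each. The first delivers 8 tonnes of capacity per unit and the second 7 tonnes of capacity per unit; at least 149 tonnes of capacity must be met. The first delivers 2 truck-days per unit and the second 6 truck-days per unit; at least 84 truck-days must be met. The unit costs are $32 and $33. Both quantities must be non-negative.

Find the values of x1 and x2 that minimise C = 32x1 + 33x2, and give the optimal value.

x1 = 9, x2 = 11, minimum C = 651

The feasible region is unbounded (it extends along (0, 1), (1, 0)), but C strictly increases along every unbounded feasible direction, so there is no improving ray and the minimum is attained at a vertex.

The optimum lies where 8x1 + 7x2 = 149 and 2x1 + 6x2 = 84.
Solving simultaneously gives x1 = 9, x2 = 11.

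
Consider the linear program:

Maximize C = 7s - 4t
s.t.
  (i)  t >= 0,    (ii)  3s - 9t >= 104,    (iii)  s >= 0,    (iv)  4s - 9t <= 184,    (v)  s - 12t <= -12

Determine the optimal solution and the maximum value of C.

s = 80, t = 136/9, maximum C = 4496/9

Vertices and C = 7s - 4t:
  (80, 136/9) → C = 4496/9
  (452/9, 140/27) → C = 8932/27
  (772/13, 232/39) → C = 15284/39

The optimum lies where 3s - 9t = 104 and 4s - 9t = 184.
Solving simultaneously gives s = 80, t = 136/9.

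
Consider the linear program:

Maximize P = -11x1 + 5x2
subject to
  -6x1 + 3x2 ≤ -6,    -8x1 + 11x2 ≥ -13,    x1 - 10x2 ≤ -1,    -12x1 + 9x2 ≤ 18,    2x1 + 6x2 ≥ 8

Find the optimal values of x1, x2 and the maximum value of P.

Corner points and P = -11x1 + 5x2:
  (6, 10) → P = -16
  (10/7, 6/7) → P = -80/7
  (83/35, 19/35) → P = -818/35
The feasible region is unbounded (it extends along (3, 4), (11, 8)), but P strictly decreases along every unbounded feasible direction, so there is no improving ray and the maximum is attained at a vertex.

The optimum lies where -6x1 + 3x2 = -6 and 2x1 + 6x2 = 8.
Solving simultaneously gives x1 = 10/7, x2 = 6/7.

x1 = 10/7, x2 = 6/7, maximum P = -80/7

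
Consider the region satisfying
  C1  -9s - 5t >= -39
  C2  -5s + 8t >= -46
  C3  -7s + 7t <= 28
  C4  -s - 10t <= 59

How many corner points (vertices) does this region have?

Intersecting each pair of boundary lines and keeping only the points that satisfy every inequality leaves:
  (542/97, -219/97)
  (19/14, 75/14)
  (-6/29, -341/58)
  (-9, -5)

4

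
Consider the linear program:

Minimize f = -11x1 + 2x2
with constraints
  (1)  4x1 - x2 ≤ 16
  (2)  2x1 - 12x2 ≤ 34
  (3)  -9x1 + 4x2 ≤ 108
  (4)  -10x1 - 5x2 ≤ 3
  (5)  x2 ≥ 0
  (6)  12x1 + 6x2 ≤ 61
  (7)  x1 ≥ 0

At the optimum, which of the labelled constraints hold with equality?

(1) and (6)

Corner points and f = -11x1 + 2x2:
  (4, 0) → f = -44
  (157/36, 13/9) → f = -541/12
  (0, 0) → f = 0
  (0, 61/6) → f = 61/3

The minimum is at (157/36, 13/9). Substituting into each constraint, equality holds for (1) and (6); the remaining constraints have slack.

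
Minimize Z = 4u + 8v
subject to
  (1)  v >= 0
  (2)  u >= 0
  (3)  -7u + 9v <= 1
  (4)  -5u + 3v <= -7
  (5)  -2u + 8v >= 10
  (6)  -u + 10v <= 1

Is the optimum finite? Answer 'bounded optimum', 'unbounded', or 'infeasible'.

infeasible

The boundaries v = 0 and -5u + 3v = -7 meet at (7/5, 0), but that point violates -2u + 8v ≥ 10. Every candidate vertex is excluded by some other constraint, so the feasible region is empty.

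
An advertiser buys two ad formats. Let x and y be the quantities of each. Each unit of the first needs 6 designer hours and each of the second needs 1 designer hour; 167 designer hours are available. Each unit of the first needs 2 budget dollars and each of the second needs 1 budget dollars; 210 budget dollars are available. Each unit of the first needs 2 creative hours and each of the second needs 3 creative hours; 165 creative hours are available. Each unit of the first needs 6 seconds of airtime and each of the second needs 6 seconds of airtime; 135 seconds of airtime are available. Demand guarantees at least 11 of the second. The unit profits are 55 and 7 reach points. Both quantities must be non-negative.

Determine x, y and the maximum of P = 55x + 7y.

Feasible corners and P = 55x + 7y:
  (0, 45/2) → P = 315/2
  (0, 11) → P = 77
  (23/2, 11) → P = 1419/2

At the optimal vertex, 6x + 6y = 135 and y = 11.
Solving simultaneously gives x = 23/2, y = 11.

x = 23/2, y = 11, maximum P = 1419/2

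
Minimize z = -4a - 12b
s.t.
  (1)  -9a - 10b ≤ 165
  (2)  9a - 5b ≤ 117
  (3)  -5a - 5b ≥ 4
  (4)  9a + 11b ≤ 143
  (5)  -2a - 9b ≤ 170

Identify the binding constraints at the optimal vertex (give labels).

(1) and (4)

Vertices and z = -4a - 12b:
  (23/9, -94/5) → z = 9692/45
  (-3245/9, 308) → z = -20284/9
  (113/14, -621/70) → z = 2596/35
  (-759/10, 751/10) → z = -2988/5

The minimum is at (-3245/9, 308). Substituting into each constraint, equality holds for (1) and (4); the remaining constraints have slack.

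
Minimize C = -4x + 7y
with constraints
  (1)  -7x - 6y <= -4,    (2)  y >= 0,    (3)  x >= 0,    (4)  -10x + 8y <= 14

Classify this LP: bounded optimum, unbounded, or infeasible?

From the feasible point (4/7, 0), moving in the direction (1, 0) keeps every constraint satisfied while C decreases without bound.

unbounded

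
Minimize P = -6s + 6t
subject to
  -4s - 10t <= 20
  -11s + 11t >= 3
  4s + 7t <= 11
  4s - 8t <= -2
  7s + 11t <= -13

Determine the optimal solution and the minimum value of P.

s = -63/50, t = -19/50, minimum P = 132/25

Extreme points and P = -6s + 6t:
  (-5/2, -1) → P = 9
  (-212/5, 129/5) → P = 2046/5
  (-63/50, -19/50) → P = 132/25
The feasible region is unbounded (it extends along (-7, 4), (-5, 2)), but P strictly increases along every unbounded feasible direction, so there is no improving ray and the minimum is attained at a vertex.

The binding constraints are 4s - 8t = -2 and 7s + 11t = -13.
Solving simultaneously gives s = -63/50, t = -19/50.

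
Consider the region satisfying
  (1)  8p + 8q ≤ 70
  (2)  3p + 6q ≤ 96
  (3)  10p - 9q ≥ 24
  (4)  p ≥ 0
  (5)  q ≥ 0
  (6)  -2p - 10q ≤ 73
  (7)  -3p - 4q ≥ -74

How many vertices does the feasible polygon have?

Pairwise boundary intersections that survive every other constraint:
  (411/76, 127/38)
  (35/4, 0)
  (12/5, 0)

3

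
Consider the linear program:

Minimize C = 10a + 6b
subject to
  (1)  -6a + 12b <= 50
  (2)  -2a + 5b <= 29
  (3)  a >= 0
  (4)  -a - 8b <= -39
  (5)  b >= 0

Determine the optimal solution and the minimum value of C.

a = 17/15, b = 71/15, minimum C = 596/15

Feasible corners and C = 10a + 6b:
  (49/3, 37/3) → C = 712/3
  (17/15, 71/15) → C = 596/15
  (39, 0) → C = 390
The feasible region is unbounded (it extends along (1, 0), (5, 2)), but C strictly increases along every unbounded feasible direction, so there is no improving ray and the minimum is attained at a vertex.

At the optimal vertex, -6a + 12b = 50 and -a - 8b = -39.
Solving simultaneously gives a = 17/15, b = 71/15.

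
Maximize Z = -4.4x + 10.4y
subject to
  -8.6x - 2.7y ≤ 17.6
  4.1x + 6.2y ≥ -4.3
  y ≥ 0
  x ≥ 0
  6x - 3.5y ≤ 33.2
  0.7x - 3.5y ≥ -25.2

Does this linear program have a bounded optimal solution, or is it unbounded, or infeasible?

Feasible corners and Z = -4.4x + 10.4y:
  (0, 0) → Z = 0
  (83/15, 0) → Z = -1826/75
  (0, 7.2) → Z = 74.88
  (584/53, 2492/265) → Z = 65344/1325
The feasible region has finitely many vertices and no improving ray; the maximum is 74.88 at (0, 7.2).

bounded optimum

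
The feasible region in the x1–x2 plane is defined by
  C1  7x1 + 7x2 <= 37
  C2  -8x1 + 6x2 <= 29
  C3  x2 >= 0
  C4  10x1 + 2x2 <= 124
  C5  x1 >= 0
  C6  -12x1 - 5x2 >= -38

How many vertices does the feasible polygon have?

5

Of the 15 pairwise boundary intersections, those satisfying every inequality are:
  (19/98, 499/98)
  (81/49, 178/49)
  (0, 29/6)
  (0, 0)
  (19/6, 0)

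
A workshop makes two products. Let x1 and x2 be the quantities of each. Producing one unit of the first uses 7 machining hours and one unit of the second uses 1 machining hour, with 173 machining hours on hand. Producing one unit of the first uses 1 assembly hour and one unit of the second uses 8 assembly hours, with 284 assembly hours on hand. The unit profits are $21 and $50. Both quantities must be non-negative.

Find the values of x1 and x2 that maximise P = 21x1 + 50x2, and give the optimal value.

x1 = 20, x2 = 33, maximum P = 2070

The optimum lies where 7x1 + x2 = 173 and x1 + 8x2 = 284.
Solving simultaneously gives x1 = 20, x2 = 33.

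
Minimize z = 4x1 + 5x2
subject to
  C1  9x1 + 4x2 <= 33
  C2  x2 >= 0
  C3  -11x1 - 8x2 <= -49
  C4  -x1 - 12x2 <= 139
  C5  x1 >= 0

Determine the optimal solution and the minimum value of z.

Vertices and z = 4x1 + 5x2:
  (17/7, 39/14) → z = 331/14
  (0, 33/4) → z = 165/4
  (0, 49/8) → z = 245/8

x1 = 17/7, x2 = 39/14, minimum z = 331/14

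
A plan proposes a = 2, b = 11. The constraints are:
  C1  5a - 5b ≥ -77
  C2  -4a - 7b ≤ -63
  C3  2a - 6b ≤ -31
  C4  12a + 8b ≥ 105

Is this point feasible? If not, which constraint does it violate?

feasible

C1: -45 ≥ -77 ✓
C2: -85 ≤ -63 ✓
C3: -62 ≤ -31 ✓
C4: 112 ≥ 105 ✓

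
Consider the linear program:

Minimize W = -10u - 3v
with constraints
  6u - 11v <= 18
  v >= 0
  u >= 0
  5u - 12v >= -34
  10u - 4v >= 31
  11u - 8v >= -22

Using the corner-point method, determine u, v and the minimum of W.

u = 590/17, v = 294/17, minimum W = -6782/17

Corner points and W = -10u - 3v:
  (590/17, 294/17) → W = -6782/17
  (269/86, 3/43) → W = -1354/43
  (127/25, 99/20) → W = -1313/20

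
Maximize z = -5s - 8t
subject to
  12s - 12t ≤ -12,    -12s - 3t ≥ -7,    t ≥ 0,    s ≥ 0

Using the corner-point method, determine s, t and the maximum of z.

Vertices and z = -5s - 8t:
  (4/15, 19/15) → z = -172/15
  (0, 1) → z = -8
  (0, 7/3) → z = -56/3

At the optimal vertex, 12s - 12t = -12 and s = 0.
Solving simultaneously gives s = 0, t = 1.

s = 0, t = 1, maximum z = -8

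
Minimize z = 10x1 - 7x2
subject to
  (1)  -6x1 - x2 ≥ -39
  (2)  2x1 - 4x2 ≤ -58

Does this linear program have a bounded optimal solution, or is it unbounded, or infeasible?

From the feasible point (49/13, 213/13), moving in the direction (-1, 6) keeps every constraint satisfied while z decreases without bound.

unbounded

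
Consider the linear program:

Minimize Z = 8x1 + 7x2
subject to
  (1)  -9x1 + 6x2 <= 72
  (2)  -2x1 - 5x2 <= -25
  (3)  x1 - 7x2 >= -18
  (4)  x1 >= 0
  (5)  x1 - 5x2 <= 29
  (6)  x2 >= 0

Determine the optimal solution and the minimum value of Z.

Vertices and Z = 8x1 + 7x2:
  (85/19, 61/19) → Z = 1107/19
  (25/2, 0) → Z = 100
  (293/2, 47/2) → Z = 2673/2
  (29, 0) → Z = 232

The binding constraints are -2x1 - 5x2 = -25 and x1 - 7x2 = -18.
Solving simultaneously gives x1 = 85/19, x2 = 61/19.

x1 = 85/19, x2 = 61/19, minimum Z = 1107/19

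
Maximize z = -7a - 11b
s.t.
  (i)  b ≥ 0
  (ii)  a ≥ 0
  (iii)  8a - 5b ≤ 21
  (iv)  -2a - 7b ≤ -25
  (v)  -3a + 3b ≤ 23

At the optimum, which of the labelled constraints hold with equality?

(ii) and (iv)

Extreme points and z = -7a - 11b:
  (0, 25/7) → z = -275/7
  (0, 23/3) → z = -253/3
  (136/33, 79/33) → z = -607/11
  (178/9, 247/9) → z = -1321/3

The maximum is at (0, 25/7). Substituting into each constraint, equality holds for (ii) and (iv); the remaining constraints have slack.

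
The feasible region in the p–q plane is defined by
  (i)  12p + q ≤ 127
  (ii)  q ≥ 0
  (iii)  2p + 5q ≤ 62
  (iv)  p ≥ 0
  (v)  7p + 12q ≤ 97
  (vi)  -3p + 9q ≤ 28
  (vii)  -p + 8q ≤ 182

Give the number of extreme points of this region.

5

The feasible vertices (each the meet of two boundaries and inside every other half-plane) are:
  (127/12, 0)
  (1427/137, 275/137)
  (0, 0)
  (0, 28/9)
  (179/33, 487/99)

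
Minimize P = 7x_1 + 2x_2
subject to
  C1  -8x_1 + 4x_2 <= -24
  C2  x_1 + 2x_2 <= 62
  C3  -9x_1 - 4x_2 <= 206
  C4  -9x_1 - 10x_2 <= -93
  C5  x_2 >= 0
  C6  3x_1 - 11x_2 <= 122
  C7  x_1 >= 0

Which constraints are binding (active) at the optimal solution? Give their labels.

Feasible corners and P = 7x_1 + 2x_2:
  (74/5, 118/5) → P = 754/5
  (153/29, 132/29) → P = 1335/29
  (926/17, 64/17) → P = 6610/17
  (31/3, 0) → P = 217/3
  (122/3, 0) → P = 854/3

The minimum is at (153/29, 132/29). Substituting into each constraint, equality holds for C1 and C4; the remaining constraints have slack.

C1 and C4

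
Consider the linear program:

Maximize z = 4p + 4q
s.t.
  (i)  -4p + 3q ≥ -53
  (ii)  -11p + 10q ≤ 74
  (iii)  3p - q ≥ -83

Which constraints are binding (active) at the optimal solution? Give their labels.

Corner points and z = 4p + 4q:
  (752/7, 879/7) → z = 932
  (-302/5, -491/5) → z = -3172/5
  (-756/19, -691/19) → z = -5788/19

The maximum is at (752/7, 879/7). Substituting into each constraint, equality holds for (i) and (ii); the remaining constraints have slack.

(i) and (ii)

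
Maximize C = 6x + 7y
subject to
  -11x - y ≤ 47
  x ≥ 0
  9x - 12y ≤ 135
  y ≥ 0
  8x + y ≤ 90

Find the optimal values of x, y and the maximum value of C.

x = 0, y = 90, maximum C = 630

Feasible corners and C = 6x + 7y:
  (0, 0) → C = 0
  (0, 90) → C = 630
  (45/4, 0) → C = 135/2

The optimum lies where x = 0 and 8x + y = 90.
Solving simultaneously gives x = 0, y = 90.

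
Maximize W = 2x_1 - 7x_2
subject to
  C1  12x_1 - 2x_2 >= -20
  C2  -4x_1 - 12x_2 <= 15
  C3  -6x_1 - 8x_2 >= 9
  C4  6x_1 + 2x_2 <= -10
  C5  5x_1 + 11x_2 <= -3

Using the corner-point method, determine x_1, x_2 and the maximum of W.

x_1 = -45/32, x_2 = -25/32, maximum W = 85/32

Feasible corners and W = 2x_1 - 7x_2:
  (-135/76, -25/38) → W = 20/19
  (-5/3, 0) → W = -10/3
  (-45/32, -25/32) → W = 85/32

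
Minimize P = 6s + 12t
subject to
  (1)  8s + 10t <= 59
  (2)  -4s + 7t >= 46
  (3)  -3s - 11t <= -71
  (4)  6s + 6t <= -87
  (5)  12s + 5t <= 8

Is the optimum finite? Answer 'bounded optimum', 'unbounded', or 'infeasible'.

From the feasible point (-102, 175/2), moving in the direction (-11, 3) keeps every constraint satisfied while P decreases without bound.

unbounded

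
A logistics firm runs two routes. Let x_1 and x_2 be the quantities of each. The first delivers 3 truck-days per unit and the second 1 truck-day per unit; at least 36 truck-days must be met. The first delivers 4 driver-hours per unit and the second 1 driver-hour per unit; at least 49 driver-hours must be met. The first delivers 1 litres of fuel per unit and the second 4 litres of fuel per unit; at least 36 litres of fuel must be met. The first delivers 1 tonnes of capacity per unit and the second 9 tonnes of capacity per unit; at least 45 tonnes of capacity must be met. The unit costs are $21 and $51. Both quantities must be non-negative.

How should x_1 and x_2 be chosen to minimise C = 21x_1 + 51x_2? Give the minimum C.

x_1 = 32/3, x_2 = 19/3, minimum C = 547

Vertices and C = 21x_1 + 51x_2:
  (0, 49) → C = 2499
  (45, 0) → C = 945
  (32/3, 19/3) → C = 547
  (144/5, 9/5) → C = 3483/5
The feasible region is unbounded (it extends along (0, 1), (1, 0)), but C strictly increases along every unbounded feasible direction, so there is no improving ray and the minimum is attained at a vertex.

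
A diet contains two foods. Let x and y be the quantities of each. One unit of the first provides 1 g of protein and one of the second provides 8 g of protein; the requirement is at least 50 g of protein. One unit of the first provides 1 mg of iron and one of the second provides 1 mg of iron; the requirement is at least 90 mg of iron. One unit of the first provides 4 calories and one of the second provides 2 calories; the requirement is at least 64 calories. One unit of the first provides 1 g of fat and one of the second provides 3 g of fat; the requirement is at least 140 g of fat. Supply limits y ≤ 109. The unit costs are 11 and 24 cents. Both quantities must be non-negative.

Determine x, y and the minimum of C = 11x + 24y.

x = 65, y = 25, minimum C = 1315

Vertices and C = 11x + 24y:
  (0, 90) → C = 2160
  (0, 109) → C = 2616
  (140, 0) → C = 1540
  (65, 25) → C = 1315
The feasible region is unbounded (it extends along (1, 0)), but C strictly increases along every unbounded feasible direction, so there is no improving ray and the minimum is attained at a vertex.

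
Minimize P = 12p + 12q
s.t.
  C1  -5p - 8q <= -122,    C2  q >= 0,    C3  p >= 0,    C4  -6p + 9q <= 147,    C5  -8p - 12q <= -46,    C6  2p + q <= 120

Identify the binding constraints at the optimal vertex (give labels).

C1 and C3

Extreme points and P = 12p + 12q:
  (122/5, 0) → P = 1464/5
  (0, 61/4) → P = 183
  (60, 0) → P = 720
  (0, 49/3) → P = 196
  (311/8, 169/4) → P = 1947/2

The minimum is at (0, 61/4). Substituting into each constraint, equality holds for C1 and C3; the remaining constraints have slack.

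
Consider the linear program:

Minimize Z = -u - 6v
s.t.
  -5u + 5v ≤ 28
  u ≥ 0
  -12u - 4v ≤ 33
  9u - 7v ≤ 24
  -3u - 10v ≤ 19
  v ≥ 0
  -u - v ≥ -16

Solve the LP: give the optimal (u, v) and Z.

Corner points and Z = -u - 6v:
  (0, 28/5) → Z = -168/5
  (26/5, 54/5) → Z = -70
  (0, 0) → Z = 0
  (8/3, 0) → Z = -8/3
  (17/2, 15/2) → Z = -107/2

The optimum lies where -5u + 5v = 28 and -u - v = -16.
Solving simultaneously gives u = 26/5, v = 54/5.

u = 26/5, v = 54/5, minimum Z = -70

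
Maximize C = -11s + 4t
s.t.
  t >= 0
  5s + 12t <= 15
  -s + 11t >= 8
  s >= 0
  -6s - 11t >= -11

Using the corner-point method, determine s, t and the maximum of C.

Corner points and C = -11s + 4t:
  (0, 8/11) → C = 32/11
  (3/7, 59/77) → C = -127/77
  (0, 1) → C = 4

The binding constraints are s = 0 and -6s - 11t = -11.
Solving simultaneously gives s = 0, t = 1.

s = 0, t = 1, maximum C = 4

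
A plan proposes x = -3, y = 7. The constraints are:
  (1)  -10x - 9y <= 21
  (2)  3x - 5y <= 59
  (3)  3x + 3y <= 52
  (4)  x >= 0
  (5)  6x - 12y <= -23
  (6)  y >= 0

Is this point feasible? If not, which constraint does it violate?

not feasible — violates (4)

Constraint (4): x = -3, which is not ≥ 0. All other constraints are satisfied.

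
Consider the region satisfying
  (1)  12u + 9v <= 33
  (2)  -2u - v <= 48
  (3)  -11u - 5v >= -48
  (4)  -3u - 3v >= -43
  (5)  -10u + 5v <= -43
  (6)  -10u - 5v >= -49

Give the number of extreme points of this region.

4

Of the 14 pairwise boundary intersections, those satisfying every inequality are:
  (89/13, -71/13)
  (92/25, -31/25)
  (288, -624)
  (-197/20, -283/10)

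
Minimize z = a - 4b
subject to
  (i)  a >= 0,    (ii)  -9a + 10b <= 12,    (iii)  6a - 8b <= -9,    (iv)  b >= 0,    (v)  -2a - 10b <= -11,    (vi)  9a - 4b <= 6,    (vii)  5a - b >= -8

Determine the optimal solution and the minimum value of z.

a = 2, b = 3, minimum z = -10

Corner points and z = a - 4b:
  (0, 6/5) → z = -24/5
  (0, 9/8) → z = -9/2
  (2, 3) → z = -10
  (7/4, 39/16) → z = -8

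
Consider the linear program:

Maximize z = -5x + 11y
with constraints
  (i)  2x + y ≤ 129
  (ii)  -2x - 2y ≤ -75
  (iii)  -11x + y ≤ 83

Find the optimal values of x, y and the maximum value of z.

x = 46/13, y = 1585/13, maximum z = 17205/13

Extreme points and z = -5x + 11y:
  (183/2, -54) → z = -2103/2
  (46/13, 1585/13) → z = 17205/13
  (-91/24, 991/24) → z = 2839/6

The binding constraints are 2x + y = 129 and -11x + y = 83.
Solving simultaneously gives x = 46/13, y = 1585/13.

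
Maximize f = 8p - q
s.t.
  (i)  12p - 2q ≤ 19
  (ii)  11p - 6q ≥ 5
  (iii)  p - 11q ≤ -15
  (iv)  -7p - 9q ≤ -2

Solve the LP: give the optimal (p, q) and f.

p = 52/25, q = 149/50, maximum f = 683/50

Feasible corners and f = 8p - q:
  (52/25, 149/50) → f = 683/50
  (239/130, 199/130) → f = 1713/130
  (29/23, 34/23) → f = 198/23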